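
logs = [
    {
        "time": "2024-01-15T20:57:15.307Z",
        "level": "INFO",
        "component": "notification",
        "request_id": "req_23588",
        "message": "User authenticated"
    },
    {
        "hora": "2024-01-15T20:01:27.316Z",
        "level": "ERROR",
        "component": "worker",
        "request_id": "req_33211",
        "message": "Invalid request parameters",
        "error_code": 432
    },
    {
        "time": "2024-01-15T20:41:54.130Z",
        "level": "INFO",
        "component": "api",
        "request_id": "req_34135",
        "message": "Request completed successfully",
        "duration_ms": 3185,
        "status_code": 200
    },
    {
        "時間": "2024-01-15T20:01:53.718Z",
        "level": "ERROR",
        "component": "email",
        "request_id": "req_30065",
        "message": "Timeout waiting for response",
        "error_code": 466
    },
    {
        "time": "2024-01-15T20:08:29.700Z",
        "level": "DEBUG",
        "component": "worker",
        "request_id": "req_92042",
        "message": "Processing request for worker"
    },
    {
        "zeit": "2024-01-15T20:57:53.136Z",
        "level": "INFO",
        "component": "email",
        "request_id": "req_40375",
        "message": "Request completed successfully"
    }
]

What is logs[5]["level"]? "INFO"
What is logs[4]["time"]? "2024-01-15T20:08:29.700Z"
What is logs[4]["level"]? "DEBUG"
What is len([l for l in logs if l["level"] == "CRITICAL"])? 0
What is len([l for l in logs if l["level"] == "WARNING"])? 0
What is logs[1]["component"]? "worker"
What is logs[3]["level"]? "ERROR"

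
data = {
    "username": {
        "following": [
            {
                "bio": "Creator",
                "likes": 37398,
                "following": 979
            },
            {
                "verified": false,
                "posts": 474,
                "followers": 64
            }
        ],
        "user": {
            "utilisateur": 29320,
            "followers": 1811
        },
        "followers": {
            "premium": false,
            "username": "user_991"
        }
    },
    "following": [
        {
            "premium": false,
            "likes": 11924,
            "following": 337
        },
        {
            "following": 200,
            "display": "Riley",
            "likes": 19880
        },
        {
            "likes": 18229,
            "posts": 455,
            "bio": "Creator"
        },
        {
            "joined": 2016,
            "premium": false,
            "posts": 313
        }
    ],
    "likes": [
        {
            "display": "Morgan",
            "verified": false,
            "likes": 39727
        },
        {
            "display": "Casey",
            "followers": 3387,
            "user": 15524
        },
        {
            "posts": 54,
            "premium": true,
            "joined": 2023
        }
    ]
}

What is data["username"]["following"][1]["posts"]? 474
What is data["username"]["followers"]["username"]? "user_991"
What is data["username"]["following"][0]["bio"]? "Creator"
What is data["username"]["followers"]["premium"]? False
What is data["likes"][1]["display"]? "Casey"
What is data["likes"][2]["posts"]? 54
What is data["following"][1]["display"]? "Riley"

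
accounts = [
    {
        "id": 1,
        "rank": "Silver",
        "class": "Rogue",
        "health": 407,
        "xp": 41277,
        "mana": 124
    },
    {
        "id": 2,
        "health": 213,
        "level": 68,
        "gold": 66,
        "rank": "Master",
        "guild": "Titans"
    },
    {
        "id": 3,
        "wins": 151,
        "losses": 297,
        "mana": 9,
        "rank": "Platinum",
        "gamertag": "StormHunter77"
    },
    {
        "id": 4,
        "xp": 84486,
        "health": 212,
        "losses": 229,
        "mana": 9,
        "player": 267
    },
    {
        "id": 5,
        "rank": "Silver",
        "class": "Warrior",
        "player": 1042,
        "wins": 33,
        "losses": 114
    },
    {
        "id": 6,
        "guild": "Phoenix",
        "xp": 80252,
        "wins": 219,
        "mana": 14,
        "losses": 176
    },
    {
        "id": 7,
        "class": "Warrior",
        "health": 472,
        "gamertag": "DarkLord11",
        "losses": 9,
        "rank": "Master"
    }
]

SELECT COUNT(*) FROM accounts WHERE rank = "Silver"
2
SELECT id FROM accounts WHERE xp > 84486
[]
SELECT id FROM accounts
[1, 2, 3, 4, 5, 6, 7]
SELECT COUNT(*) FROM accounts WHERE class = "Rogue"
1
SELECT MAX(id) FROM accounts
7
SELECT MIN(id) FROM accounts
1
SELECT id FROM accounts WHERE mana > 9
[1, 6]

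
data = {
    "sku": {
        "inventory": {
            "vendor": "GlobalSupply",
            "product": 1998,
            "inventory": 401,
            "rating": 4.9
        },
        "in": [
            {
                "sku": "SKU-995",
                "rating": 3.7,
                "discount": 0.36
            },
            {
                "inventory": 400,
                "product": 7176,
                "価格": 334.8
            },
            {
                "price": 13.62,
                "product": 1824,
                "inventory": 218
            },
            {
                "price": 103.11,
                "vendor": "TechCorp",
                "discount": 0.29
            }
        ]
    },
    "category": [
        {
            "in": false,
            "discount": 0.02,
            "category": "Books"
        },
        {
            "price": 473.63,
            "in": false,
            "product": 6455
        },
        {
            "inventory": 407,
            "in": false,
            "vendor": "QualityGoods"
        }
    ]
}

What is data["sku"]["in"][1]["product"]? 7176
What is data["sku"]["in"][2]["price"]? 13.62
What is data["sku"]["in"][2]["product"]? 1824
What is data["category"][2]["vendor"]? "QualityGoods"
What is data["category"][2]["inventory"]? 407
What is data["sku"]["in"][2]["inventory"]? 218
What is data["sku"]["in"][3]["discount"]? 0.29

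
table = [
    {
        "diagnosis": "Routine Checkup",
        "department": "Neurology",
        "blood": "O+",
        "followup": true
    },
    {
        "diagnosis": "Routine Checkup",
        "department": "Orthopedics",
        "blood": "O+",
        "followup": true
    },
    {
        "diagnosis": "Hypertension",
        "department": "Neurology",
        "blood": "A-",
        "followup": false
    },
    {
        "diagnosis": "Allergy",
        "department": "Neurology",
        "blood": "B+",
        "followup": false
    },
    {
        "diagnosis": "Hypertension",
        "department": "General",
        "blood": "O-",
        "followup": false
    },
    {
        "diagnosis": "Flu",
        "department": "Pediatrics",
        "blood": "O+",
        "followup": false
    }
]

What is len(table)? 6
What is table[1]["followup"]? True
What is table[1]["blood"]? "O+"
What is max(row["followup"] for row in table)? True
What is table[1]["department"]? "Orthopedics"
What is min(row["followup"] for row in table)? False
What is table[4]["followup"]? False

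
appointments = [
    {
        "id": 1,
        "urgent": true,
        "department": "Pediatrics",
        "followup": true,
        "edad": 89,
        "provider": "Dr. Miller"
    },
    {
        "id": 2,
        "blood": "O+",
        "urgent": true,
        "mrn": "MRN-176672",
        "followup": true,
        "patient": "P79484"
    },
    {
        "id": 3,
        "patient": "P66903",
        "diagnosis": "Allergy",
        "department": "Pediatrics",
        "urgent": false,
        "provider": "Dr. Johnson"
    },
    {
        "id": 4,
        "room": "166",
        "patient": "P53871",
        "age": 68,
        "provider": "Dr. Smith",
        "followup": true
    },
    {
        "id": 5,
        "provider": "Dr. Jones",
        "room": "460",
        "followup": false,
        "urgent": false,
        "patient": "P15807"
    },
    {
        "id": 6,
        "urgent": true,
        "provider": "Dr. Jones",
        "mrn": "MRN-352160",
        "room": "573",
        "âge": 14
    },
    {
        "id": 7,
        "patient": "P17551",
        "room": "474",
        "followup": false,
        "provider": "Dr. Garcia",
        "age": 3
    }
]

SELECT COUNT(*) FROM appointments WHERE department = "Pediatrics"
2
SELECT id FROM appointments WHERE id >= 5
[5, 6, 7]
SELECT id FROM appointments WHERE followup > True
[]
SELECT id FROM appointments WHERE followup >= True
[1, 2, 4]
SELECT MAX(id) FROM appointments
7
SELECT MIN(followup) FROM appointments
False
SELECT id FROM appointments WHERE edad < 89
[]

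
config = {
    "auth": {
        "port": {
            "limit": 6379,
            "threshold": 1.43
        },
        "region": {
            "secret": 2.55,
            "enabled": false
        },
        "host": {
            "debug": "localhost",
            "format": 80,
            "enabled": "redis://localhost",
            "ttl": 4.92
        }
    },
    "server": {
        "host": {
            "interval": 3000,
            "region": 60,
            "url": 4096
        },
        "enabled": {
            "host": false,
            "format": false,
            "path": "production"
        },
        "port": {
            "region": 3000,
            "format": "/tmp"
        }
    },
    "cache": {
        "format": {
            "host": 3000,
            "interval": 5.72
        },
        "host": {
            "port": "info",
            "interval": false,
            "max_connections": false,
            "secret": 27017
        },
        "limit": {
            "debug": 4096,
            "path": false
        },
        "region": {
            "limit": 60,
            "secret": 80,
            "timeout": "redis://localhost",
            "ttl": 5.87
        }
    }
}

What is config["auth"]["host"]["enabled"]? "redis://localhost"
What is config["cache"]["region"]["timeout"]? "redis://localhost"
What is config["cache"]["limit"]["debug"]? 4096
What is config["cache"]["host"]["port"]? "info"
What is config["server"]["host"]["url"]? 4096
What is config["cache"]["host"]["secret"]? 27017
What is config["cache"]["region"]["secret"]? 80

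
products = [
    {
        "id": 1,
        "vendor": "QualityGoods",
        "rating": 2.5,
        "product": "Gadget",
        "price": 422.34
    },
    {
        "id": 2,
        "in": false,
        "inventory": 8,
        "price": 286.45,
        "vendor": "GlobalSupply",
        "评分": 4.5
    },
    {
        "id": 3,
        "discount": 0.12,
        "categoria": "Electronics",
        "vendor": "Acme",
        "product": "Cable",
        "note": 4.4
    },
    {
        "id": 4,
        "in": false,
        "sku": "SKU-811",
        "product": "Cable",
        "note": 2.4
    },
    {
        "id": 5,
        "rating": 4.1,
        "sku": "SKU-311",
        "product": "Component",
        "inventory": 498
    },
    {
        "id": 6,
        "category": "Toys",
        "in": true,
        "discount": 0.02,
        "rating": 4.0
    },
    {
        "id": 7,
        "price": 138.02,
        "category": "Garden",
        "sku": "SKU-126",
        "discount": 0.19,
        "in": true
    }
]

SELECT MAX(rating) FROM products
4.1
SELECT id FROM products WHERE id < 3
[1, 2]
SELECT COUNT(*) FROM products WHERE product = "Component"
1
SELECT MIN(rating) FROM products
2.5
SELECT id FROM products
[1, 2, 3, 4, 5, 6, 7]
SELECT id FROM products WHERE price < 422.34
[2, 7]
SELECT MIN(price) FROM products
138.02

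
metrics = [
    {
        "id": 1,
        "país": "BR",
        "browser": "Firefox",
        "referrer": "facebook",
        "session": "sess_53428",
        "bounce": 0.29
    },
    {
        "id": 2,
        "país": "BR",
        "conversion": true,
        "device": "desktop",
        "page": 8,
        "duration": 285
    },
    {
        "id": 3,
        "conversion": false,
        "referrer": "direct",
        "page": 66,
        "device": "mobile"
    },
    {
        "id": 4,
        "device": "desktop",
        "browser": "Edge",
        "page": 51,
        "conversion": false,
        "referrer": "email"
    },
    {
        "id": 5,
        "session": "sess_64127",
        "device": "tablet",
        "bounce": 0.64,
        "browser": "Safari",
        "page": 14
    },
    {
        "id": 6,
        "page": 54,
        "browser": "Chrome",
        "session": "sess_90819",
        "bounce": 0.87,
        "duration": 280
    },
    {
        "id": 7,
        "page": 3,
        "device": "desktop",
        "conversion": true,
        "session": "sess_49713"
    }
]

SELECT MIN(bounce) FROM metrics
0.29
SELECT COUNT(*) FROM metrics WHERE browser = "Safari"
1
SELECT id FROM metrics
[1, 2, 3, 4, 5, 6, 7]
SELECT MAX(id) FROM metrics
7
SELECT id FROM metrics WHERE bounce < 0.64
[1]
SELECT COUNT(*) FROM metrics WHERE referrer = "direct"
1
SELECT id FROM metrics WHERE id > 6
[7]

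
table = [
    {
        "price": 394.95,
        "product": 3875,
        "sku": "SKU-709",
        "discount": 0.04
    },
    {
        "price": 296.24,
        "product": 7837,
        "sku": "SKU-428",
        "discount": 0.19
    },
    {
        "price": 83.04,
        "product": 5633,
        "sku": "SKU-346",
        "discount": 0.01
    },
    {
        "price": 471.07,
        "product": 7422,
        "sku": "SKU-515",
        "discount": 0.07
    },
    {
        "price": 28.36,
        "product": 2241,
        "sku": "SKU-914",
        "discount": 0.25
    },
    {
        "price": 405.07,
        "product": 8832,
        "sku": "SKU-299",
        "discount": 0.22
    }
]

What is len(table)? 6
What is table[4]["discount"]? 0.25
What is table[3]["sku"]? "SKU-515"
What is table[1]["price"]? 296.24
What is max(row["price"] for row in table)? 471.07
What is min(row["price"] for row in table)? 28.36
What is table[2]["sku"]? "SKU-346"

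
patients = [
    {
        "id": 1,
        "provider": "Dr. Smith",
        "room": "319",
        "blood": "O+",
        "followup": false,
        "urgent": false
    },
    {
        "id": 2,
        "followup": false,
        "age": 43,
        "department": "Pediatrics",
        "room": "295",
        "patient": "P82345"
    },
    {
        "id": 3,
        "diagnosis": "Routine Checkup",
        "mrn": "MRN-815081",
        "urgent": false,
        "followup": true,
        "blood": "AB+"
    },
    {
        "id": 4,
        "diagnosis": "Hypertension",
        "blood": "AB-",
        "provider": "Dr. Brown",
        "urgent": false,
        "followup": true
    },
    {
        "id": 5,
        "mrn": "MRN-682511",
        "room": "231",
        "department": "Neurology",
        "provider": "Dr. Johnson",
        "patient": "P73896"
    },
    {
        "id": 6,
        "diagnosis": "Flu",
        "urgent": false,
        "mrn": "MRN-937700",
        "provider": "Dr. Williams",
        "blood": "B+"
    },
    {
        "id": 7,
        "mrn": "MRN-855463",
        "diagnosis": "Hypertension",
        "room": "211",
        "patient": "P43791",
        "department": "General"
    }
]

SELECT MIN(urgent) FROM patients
False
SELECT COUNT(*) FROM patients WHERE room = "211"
1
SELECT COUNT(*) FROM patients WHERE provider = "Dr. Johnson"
1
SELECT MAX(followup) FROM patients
True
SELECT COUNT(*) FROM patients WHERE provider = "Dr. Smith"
1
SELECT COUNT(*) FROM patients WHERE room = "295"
1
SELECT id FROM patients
[1, 2, 3, 4, 5, 6, 7]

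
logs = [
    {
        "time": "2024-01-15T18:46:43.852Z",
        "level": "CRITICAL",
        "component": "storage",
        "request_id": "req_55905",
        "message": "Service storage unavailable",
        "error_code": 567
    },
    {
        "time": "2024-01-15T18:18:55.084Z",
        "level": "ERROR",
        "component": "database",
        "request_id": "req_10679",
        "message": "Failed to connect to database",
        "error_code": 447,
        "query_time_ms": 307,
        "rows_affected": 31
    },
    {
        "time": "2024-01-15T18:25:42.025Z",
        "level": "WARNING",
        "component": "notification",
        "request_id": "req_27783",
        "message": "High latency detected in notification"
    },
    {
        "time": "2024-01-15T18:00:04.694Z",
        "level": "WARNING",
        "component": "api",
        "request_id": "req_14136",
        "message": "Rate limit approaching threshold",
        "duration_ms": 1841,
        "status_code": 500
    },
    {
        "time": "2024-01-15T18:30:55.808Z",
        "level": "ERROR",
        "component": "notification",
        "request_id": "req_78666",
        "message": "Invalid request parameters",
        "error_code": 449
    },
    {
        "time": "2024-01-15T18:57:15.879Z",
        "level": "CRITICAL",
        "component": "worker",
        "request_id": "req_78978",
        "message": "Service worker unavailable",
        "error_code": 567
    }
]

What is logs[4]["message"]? "Invalid request parameters"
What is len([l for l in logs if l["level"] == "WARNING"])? 2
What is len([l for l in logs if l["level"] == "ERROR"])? 2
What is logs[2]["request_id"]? "req_27783"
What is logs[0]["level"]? "CRITICAL"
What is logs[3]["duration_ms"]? 1841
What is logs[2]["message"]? "High latency detected in notification"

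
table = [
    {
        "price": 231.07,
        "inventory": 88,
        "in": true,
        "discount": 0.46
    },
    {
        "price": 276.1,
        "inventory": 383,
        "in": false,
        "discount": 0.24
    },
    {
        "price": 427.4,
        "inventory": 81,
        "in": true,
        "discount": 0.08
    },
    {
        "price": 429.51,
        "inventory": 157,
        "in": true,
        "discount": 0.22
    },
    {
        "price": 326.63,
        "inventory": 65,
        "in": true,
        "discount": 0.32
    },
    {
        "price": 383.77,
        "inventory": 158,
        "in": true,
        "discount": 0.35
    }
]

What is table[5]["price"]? 383.77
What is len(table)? 6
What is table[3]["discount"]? 0.22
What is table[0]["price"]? 231.07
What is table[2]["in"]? True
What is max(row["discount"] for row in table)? 0.46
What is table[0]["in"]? True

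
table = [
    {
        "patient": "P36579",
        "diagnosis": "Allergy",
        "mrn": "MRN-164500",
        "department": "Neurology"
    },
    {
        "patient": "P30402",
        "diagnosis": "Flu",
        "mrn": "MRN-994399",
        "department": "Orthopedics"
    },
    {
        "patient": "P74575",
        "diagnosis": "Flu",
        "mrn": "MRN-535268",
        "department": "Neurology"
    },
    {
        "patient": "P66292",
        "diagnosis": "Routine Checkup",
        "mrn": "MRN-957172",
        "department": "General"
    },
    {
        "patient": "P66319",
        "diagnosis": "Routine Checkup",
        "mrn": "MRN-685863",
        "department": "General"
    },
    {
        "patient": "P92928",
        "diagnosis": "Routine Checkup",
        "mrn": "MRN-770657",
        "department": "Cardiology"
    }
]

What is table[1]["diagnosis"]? "Flu"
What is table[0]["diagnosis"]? "Allergy"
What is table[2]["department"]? "Neurology"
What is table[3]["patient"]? "P66292"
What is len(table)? 6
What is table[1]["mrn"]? "MRN-994399"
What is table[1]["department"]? "Orthopedics"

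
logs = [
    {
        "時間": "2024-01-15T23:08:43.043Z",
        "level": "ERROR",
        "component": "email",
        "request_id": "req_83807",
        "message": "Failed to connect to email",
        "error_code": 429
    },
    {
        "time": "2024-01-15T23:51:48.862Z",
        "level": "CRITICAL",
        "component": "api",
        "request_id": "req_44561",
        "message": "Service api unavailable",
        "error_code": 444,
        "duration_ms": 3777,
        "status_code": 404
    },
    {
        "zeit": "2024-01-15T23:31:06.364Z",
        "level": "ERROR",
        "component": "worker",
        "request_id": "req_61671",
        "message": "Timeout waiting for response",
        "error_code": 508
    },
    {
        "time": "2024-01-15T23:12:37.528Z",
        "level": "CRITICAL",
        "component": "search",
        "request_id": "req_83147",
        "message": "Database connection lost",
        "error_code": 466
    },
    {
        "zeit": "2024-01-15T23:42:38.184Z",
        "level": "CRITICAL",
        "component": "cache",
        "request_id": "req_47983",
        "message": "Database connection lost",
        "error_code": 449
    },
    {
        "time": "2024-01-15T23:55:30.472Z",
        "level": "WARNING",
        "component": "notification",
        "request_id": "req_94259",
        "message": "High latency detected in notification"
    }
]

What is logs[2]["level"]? "ERROR"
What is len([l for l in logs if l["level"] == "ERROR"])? 2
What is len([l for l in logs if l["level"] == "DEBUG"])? 0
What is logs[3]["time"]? "2024-01-15T23:12:37.528Z"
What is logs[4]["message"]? "Database connection lost"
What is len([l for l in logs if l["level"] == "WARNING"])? 1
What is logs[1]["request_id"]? "req_44561"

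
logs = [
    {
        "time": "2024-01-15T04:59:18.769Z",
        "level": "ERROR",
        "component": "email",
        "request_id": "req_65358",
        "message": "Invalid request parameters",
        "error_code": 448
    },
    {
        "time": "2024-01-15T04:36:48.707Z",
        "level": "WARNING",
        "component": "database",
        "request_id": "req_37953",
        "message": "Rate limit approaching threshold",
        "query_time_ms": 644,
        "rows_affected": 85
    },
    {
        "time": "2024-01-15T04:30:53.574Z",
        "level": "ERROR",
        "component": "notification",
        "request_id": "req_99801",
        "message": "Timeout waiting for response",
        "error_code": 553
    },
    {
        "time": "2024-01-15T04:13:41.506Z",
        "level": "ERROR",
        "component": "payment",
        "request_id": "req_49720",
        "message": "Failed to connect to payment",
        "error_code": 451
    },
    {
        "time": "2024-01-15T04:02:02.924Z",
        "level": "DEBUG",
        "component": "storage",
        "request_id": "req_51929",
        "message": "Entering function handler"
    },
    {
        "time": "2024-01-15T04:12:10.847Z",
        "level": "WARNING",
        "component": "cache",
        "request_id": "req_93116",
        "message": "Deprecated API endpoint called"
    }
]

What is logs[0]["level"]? "ERROR"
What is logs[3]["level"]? "ERROR"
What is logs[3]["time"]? "2024-01-15T04:13:41.506Z"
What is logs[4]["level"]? "DEBUG"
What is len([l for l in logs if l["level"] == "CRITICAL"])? 0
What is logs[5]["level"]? "WARNING"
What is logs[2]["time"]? "2024-01-15T04:30:53.574Z"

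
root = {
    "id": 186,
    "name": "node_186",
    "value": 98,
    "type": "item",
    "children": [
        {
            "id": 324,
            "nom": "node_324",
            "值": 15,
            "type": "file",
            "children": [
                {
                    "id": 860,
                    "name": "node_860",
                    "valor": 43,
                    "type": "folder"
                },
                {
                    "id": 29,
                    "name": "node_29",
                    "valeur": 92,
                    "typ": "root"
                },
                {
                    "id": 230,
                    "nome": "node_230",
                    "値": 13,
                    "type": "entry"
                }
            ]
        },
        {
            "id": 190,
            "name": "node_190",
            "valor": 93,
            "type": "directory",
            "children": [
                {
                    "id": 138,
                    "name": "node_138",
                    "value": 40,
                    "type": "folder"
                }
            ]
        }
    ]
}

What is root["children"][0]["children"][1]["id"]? 29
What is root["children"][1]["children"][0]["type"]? "folder"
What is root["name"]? "node_186"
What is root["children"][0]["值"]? 15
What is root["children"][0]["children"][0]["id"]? 860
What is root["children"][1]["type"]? "directory"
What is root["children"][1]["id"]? 190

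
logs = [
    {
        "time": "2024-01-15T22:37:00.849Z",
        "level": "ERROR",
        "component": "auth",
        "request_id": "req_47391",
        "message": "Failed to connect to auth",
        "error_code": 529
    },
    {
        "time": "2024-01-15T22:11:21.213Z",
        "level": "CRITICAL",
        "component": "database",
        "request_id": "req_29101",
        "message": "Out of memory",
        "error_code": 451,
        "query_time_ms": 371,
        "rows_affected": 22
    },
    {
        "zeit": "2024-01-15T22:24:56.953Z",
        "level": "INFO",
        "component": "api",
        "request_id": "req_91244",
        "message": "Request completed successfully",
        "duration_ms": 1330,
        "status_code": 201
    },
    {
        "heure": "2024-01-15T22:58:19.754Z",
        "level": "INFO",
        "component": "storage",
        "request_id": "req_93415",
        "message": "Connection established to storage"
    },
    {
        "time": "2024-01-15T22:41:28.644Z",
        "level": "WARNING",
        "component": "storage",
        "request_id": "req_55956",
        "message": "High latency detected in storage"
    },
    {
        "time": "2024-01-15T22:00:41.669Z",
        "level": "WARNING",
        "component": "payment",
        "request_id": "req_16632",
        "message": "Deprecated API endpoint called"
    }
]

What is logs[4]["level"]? "WARNING"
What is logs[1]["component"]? "database"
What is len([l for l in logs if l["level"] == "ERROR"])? 1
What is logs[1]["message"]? "Out of memory"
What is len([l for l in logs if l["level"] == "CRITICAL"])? 1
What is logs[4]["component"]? "storage"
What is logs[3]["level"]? "INFO"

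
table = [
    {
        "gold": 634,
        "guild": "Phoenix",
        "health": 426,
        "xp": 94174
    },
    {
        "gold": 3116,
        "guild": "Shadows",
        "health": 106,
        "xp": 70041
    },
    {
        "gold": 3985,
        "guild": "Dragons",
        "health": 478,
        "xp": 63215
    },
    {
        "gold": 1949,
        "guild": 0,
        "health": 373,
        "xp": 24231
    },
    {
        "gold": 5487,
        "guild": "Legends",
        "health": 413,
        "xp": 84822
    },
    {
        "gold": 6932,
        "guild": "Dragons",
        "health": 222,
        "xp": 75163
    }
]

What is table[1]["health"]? 106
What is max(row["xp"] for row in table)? 94174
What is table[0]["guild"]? "Phoenix"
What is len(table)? 6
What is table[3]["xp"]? 24231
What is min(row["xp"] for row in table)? 24231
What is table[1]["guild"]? "Shadows"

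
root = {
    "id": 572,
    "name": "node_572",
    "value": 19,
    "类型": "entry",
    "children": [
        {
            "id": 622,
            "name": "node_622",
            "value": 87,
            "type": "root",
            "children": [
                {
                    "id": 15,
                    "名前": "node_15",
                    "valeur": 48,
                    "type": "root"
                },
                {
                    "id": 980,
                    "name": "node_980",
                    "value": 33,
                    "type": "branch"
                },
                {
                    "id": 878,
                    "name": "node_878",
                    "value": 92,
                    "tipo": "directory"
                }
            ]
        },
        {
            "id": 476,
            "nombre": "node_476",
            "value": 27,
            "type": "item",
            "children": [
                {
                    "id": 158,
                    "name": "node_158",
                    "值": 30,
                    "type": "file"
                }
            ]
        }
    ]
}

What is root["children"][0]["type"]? "root"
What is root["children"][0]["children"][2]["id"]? 878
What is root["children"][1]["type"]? "item"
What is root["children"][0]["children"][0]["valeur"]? 48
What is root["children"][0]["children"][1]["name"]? "node_980"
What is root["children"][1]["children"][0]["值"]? 30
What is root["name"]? "node_572"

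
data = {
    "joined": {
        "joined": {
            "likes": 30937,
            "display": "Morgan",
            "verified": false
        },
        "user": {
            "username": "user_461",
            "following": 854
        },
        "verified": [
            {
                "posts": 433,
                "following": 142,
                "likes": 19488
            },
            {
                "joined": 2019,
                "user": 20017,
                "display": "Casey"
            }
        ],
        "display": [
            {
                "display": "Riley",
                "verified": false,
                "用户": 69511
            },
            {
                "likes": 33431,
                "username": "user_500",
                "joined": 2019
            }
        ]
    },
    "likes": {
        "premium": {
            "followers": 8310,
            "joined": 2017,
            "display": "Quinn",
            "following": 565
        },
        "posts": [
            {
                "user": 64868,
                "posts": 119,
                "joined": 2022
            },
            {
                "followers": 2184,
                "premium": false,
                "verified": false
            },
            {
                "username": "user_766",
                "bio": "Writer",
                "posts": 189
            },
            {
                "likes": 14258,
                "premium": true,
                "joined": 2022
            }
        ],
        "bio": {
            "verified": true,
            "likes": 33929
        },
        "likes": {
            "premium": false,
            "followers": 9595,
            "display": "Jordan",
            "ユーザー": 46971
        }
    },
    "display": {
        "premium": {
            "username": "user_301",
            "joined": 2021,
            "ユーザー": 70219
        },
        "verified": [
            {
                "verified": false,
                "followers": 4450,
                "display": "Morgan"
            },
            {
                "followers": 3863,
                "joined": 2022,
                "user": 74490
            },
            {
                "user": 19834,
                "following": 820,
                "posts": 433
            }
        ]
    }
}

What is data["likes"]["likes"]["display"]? "Jordan"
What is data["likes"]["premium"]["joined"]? 2017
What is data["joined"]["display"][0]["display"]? "Riley"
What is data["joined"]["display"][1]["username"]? "user_500"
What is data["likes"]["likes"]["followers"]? 9595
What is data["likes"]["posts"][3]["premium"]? True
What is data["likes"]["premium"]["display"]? "Quinn"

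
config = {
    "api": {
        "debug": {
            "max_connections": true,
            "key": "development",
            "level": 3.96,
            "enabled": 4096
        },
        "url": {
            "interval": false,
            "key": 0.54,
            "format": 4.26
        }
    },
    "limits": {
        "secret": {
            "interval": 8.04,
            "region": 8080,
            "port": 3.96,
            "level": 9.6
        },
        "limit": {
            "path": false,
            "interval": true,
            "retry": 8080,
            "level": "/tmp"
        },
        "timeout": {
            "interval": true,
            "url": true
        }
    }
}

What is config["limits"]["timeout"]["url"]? True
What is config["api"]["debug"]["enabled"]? 4096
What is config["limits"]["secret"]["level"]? 9.6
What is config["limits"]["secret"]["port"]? 3.96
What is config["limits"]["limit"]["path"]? False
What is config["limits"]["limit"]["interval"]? True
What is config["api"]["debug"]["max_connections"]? True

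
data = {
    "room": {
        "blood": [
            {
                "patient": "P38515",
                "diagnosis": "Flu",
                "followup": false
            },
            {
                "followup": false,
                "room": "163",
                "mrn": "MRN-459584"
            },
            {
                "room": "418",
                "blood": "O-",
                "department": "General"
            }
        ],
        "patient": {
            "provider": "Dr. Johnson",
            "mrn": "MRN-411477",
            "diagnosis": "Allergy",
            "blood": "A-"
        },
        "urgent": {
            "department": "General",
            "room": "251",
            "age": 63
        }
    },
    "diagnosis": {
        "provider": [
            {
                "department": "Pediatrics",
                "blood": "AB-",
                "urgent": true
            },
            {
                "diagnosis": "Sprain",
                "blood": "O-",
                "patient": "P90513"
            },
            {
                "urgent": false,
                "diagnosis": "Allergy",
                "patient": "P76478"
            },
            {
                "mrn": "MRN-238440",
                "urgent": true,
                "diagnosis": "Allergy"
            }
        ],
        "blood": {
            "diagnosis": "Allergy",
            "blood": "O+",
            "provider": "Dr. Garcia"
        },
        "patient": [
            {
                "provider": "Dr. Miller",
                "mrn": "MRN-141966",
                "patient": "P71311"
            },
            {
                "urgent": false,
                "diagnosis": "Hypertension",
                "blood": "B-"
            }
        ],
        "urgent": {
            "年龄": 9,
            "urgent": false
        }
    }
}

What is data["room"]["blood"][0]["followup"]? False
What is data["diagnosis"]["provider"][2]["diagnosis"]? "Allergy"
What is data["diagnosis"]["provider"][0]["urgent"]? True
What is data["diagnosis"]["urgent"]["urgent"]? False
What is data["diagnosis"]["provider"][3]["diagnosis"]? "Allergy"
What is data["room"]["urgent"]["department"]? "General"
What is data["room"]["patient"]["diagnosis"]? "Allergy"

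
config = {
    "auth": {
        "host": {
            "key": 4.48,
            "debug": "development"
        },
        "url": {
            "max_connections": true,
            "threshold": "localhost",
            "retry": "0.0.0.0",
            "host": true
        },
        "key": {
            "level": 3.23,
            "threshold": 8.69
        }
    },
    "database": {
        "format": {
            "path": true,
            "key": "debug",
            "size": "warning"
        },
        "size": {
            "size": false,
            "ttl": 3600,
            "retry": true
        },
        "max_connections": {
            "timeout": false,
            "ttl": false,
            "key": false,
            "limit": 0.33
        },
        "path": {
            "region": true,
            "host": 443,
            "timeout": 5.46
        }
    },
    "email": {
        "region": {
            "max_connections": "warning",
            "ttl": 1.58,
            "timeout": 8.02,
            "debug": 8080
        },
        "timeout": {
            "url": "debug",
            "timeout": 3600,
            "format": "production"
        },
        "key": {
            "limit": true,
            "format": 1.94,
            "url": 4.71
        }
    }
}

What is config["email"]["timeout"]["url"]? "debug"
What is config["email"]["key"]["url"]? 4.71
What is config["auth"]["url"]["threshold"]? "localhost"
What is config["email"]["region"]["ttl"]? 1.58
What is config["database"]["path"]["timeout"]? 5.46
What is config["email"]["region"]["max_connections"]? "warning"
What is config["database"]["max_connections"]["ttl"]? False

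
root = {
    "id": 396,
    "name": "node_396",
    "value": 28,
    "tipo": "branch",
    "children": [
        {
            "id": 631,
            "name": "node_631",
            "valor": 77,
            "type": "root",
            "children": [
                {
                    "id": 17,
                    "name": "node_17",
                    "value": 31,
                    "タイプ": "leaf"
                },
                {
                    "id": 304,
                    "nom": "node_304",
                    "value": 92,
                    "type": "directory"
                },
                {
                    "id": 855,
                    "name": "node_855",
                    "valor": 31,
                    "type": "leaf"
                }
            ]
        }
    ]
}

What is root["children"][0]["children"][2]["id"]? 855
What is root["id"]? 396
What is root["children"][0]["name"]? "node_631"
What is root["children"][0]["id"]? 631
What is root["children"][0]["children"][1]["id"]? 304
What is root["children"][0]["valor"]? 77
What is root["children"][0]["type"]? "root"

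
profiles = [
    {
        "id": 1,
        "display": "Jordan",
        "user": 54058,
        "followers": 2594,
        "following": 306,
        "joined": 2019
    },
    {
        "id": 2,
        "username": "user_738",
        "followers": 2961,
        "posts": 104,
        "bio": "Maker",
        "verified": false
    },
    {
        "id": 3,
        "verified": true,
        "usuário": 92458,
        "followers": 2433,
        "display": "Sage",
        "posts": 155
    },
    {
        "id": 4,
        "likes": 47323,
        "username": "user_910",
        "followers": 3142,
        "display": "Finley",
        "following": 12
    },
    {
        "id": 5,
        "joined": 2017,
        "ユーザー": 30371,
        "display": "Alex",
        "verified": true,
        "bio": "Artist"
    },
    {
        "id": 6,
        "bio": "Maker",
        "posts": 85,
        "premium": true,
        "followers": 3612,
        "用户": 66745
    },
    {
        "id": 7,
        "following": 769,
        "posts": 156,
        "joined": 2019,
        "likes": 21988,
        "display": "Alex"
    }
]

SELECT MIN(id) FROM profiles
1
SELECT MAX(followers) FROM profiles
3612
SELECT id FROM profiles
[1, 2, 3, 4, 5, 6, 7]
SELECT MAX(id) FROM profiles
7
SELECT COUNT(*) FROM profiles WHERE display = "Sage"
1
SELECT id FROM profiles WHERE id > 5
[6, 7]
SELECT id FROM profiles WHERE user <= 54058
[1]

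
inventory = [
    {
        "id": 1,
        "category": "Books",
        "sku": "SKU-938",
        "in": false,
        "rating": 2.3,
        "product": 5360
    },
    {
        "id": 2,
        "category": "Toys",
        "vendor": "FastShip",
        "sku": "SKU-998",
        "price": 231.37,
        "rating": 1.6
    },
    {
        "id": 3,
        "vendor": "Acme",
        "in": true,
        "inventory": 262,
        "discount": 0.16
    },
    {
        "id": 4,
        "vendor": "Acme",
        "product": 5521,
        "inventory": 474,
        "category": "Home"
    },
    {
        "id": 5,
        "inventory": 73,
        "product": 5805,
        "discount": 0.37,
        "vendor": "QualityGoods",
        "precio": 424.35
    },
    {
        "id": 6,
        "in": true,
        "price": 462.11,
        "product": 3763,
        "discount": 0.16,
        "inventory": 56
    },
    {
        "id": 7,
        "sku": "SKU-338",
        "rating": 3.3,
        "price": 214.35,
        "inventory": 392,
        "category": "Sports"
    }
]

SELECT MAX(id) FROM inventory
7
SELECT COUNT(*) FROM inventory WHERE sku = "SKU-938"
1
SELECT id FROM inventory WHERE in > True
[]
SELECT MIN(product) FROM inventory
3763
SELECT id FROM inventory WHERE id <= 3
[1, 2, 3]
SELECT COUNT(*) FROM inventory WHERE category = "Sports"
1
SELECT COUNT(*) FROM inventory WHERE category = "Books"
1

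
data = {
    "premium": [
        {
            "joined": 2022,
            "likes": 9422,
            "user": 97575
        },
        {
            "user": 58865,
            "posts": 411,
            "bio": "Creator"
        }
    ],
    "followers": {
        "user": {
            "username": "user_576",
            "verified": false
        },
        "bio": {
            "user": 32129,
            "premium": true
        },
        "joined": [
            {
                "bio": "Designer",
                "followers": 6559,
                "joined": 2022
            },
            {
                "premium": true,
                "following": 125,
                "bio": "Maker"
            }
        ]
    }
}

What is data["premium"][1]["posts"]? 411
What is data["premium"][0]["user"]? 97575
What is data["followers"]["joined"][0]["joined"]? 2022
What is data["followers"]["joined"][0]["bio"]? "Designer"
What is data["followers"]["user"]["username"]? "user_576"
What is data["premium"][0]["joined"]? 2022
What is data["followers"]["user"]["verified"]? False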